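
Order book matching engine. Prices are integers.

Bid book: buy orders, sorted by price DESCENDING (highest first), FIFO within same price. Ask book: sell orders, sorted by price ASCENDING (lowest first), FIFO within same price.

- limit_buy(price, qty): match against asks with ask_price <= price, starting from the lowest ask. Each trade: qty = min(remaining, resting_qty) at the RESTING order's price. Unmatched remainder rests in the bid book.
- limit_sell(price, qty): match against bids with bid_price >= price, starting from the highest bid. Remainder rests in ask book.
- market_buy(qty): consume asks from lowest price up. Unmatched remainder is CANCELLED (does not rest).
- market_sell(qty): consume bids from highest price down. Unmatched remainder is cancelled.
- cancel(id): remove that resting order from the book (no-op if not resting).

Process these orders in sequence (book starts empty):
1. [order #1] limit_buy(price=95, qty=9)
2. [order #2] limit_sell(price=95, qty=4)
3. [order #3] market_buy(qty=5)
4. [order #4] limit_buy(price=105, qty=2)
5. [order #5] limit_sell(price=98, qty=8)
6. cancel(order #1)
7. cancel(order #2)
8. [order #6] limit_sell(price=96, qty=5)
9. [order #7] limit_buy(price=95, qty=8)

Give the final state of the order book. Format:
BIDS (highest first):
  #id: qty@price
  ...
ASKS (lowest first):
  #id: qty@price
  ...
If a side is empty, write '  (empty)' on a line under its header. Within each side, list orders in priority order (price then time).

After op 1 [order #1] limit_buy(price=95, qty=9): fills=none; bids=[#1:9@95] asks=[-]
After op 2 [order #2] limit_sell(price=95, qty=4): fills=#1x#2:4@95; bids=[#1:5@95] asks=[-]
After op 3 [order #3] market_buy(qty=5): fills=none; bids=[#1:5@95] asks=[-]
After op 4 [order #4] limit_buy(price=105, qty=2): fills=none; bids=[#4:2@105 #1:5@95] asks=[-]
After op 5 [order #5] limit_sell(price=98, qty=8): fills=#4x#5:2@105; bids=[#1:5@95] asks=[#5:6@98]
After op 6 cancel(order #1): fills=none; bids=[-] asks=[#5:6@98]
After op 7 cancel(order #2): fills=none; bids=[-] asks=[#5:6@98]
After op 8 [order #6] limit_sell(price=96, qty=5): fills=none; bids=[-] asks=[#6:5@96 #5:6@98]
After op 9 [order #7] limit_buy(price=95, qty=8): fills=none; bids=[#7:8@95] asks=[#6:5@96 #5:6@98]

Answer: BIDS (highest first):
  #7: 8@95
ASKS (lowest first):
  #6: 5@96
  #5: 6@98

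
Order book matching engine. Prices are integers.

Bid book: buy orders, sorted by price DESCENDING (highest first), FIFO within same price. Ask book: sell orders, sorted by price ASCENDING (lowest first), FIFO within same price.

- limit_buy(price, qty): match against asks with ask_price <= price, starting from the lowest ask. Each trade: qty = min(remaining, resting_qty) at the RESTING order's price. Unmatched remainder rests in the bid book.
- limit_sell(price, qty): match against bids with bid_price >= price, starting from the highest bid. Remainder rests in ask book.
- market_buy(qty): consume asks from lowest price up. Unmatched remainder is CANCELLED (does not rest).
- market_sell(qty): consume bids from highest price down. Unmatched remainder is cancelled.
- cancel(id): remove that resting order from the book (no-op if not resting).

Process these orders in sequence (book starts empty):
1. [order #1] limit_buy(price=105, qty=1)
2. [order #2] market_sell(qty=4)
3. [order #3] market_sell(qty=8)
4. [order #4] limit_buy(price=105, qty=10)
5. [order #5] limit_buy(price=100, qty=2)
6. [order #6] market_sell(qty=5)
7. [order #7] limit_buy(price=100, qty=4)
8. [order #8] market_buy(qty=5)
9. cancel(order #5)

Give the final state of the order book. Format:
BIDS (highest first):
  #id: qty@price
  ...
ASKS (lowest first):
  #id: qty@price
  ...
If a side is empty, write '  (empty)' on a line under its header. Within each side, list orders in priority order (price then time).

Answer: BIDS (highest first):
  #4: 5@105
  #7: 4@100
ASKS (lowest first):
  (empty)

Derivation:
After op 1 [order #1] limit_buy(price=105, qty=1): fills=none; bids=[#1:1@105] asks=[-]
After op 2 [order #2] market_sell(qty=4): fills=#1x#2:1@105; bids=[-] asks=[-]
After op 3 [order #3] market_sell(qty=8): fills=none; bids=[-] asks=[-]
After op 4 [order #4] limit_buy(price=105, qty=10): fills=none; bids=[#4:10@105] asks=[-]
After op 5 [order #5] limit_buy(price=100, qty=2): fills=none; bids=[#4:10@105 #5:2@100] asks=[-]
After op 6 [order #6] market_sell(qty=5): fills=#4x#6:5@105; bids=[#4:5@105 #5:2@100] asks=[-]
After op 7 [order #7] limit_buy(price=100, qty=4): fills=none; bids=[#4:5@105 #5:2@100 #7:4@100] asks=[-]
After op 8 [order #8] market_buy(qty=5): fills=none; bids=[#4:5@105 #5:2@100 #7:4@100] asks=[-]
After op 9 cancel(order #5): fills=none; bids=[#4:5@105 #7:4@100] asks=[-]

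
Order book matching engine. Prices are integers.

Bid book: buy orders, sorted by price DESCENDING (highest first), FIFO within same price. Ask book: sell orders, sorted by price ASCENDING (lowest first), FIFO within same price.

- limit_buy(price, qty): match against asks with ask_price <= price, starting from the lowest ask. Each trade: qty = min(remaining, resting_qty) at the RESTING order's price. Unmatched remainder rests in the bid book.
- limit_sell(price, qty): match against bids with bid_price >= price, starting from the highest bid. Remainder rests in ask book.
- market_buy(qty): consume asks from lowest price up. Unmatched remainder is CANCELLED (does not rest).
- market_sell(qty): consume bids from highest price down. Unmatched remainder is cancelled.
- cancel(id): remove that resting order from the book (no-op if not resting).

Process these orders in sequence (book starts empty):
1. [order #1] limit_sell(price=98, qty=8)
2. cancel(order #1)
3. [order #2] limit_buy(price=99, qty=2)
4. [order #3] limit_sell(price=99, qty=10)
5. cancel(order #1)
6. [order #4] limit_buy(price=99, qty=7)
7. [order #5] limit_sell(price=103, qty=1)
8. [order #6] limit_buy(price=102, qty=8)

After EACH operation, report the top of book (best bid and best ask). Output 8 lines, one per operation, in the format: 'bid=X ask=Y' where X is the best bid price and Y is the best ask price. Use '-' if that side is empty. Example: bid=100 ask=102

Answer: bid=- ask=98
bid=- ask=-
bid=99 ask=-
bid=- ask=99
bid=- ask=99
bid=- ask=99
bid=- ask=99
bid=102 ask=103

Derivation:
After op 1 [order #1] limit_sell(price=98, qty=8): fills=none; bids=[-] asks=[#1:8@98]
After op 2 cancel(order #1): fills=none; bids=[-] asks=[-]
After op 3 [order #2] limit_buy(price=99, qty=2): fills=none; bids=[#2:2@99] asks=[-]
After op 4 [order #3] limit_sell(price=99, qty=10): fills=#2x#3:2@99; bids=[-] asks=[#3:8@99]
After op 5 cancel(order #1): fills=none; bids=[-] asks=[#3:8@99]
After op 6 [order #4] limit_buy(price=99, qty=7): fills=#4x#3:7@99; bids=[-] asks=[#3:1@99]
After op 7 [order #5] limit_sell(price=103, qty=1): fills=none; bids=[-] asks=[#3:1@99 #5:1@103]
After op 8 [order #6] limit_buy(price=102, qty=8): fills=#6x#3:1@99; bids=[#6:7@102] asks=[#5:1@103]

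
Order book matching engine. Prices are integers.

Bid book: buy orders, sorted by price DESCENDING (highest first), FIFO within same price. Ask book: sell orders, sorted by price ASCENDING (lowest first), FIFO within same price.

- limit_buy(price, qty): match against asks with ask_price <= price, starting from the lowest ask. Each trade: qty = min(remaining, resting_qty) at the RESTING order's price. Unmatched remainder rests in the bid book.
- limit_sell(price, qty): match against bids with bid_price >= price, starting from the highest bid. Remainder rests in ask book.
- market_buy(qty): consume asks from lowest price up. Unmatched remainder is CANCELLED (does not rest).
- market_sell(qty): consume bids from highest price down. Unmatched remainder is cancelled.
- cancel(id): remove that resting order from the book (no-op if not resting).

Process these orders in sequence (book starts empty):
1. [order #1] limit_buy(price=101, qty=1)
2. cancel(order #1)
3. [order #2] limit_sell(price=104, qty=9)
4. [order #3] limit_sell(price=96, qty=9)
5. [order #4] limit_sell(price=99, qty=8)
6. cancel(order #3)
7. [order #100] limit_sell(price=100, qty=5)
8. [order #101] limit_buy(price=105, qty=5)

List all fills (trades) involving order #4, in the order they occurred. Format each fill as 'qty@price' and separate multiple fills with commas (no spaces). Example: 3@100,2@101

Answer: 5@99

Derivation:
After op 1 [order #1] limit_buy(price=101, qty=1): fills=none; bids=[#1:1@101] asks=[-]
After op 2 cancel(order #1): fills=none; bids=[-] asks=[-]
After op 3 [order #2] limit_sell(price=104, qty=9): fills=none; bids=[-] asks=[#2:9@104]
After op 4 [order #3] limit_sell(price=96, qty=9): fills=none; bids=[-] asks=[#3:9@96 #2:9@104]
After op 5 [order #4] limit_sell(price=99, qty=8): fills=none; bids=[-] asks=[#3:9@96 #4:8@99 #2:9@104]
After op 6 cancel(order #3): fills=none; bids=[-] asks=[#4:8@99 #2:9@104]
After op 7 [order #100] limit_sell(price=100, qty=5): fills=none; bids=[-] asks=[#4:8@99 #100:5@100 #2:9@104]
After op 8 [order #101] limit_buy(price=105, qty=5): fills=#101x#4:5@99; bids=[-] asks=[#4:3@99 #100:5@100 #2:9@104]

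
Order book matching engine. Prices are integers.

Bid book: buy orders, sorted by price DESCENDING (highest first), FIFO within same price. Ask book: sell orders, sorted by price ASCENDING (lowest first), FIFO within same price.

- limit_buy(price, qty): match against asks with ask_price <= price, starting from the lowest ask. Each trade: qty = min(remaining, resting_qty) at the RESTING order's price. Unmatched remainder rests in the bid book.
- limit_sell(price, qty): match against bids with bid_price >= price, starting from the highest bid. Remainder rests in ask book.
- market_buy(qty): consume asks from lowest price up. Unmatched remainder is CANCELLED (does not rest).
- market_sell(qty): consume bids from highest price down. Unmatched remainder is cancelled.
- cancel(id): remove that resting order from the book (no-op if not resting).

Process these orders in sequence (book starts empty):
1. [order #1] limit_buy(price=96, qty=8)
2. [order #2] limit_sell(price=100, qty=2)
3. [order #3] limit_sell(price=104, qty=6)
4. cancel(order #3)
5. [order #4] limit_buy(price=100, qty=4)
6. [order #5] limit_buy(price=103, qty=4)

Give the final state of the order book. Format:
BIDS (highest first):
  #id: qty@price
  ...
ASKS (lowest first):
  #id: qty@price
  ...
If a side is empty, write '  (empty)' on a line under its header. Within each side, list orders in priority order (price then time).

Answer: BIDS (highest first):
  #5: 4@103
  #4: 2@100
  #1: 8@96
ASKS (lowest first):
  (empty)

Derivation:
After op 1 [order #1] limit_buy(price=96, qty=8): fills=none; bids=[#1:8@96] asks=[-]
After op 2 [order #2] limit_sell(price=100, qty=2): fills=none; bids=[#1:8@96] asks=[#2:2@100]
After op 3 [order #3] limit_sell(price=104, qty=6): fills=none; bids=[#1:8@96] asks=[#2:2@100 #3:6@104]
After op 4 cancel(order #3): fills=none; bids=[#1:8@96] asks=[#2:2@100]
After op 5 [order #4] limit_buy(price=100, qty=4): fills=#4x#2:2@100; bids=[#4:2@100 #1:8@96] asks=[-]
After op 6 [order #5] limit_buy(price=103, qty=4): fills=none; bids=[#5:4@103 #4:2@100 #1:8@96] asks=[-]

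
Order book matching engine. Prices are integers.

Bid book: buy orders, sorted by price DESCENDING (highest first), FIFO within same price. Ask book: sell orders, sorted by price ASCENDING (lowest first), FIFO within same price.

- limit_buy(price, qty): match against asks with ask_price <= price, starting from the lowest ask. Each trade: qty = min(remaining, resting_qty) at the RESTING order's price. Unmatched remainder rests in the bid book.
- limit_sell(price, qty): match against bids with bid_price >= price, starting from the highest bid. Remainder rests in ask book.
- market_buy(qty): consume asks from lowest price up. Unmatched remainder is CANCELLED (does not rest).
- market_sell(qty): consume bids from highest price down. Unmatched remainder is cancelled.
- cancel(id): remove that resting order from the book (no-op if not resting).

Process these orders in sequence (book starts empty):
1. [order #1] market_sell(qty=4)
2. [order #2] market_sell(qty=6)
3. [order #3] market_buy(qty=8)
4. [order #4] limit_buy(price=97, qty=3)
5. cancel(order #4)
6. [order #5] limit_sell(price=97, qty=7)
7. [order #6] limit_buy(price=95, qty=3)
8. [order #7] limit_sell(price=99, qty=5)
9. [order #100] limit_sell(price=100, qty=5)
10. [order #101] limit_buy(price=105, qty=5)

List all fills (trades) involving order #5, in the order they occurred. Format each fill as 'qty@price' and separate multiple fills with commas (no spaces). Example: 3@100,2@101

After op 1 [order #1] market_sell(qty=4): fills=none; bids=[-] asks=[-]
After op 2 [order #2] market_sell(qty=6): fills=none; bids=[-] asks=[-]
After op 3 [order #3] market_buy(qty=8): fills=none; bids=[-] asks=[-]
After op 4 [order #4] limit_buy(price=97, qty=3): fills=none; bids=[#4:3@97] asks=[-]
After op 5 cancel(order #4): fills=none; bids=[-] asks=[-]
After op 6 [order #5] limit_sell(price=97, qty=7): fills=none; bids=[-] asks=[#5:7@97]
After op 7 [order #6] limit_buy(price=95, qty=3): fills=none; bids=[#6:3@95] asks=[#5:7@97]
After op 8 [order #7] limit_sell(price=99, qty=5): fills=none; bids=[#6:3@95] asks=[#5:7@97 #7:5@99]
After op 9 [order #100] limit_sell(price=100, qty=5): fills=none; bids=[#6:3@95] asks=[#5:7@97 #7:5@99 #100:5@100]
After op 10 [order #101] limit_buy(price=105, qty=5): fills=#101x#5:5@97; bids=[#6:3@95] asks=[#5:2@97 #7:5@99 #100:5@100]

Answer: 5@97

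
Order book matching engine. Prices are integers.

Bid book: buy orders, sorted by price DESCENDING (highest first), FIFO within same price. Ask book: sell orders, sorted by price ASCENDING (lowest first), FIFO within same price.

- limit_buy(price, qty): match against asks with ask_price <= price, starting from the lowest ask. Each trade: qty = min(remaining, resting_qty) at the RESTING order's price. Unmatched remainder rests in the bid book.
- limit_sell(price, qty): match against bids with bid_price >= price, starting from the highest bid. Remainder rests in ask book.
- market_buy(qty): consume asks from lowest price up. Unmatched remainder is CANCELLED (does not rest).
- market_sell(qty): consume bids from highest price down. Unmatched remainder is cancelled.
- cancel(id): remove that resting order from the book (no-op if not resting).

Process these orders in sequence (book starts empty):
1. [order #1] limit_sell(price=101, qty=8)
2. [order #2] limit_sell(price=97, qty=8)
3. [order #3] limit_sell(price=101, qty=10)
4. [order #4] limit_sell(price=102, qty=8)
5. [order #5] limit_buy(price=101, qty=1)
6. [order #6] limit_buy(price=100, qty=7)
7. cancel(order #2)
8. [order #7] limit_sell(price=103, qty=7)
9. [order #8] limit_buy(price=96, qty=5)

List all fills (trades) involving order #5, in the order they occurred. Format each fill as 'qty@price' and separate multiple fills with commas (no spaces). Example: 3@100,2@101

After op 1 [order #1] limit_sell(price=101, qty=8): fills=none; bids=[-] asks=[#1:8@101]
After op 2 [order #2] limit_sell(price=97, qty=8): fills=none; bids=[-] asks=[#2:8@97 #1:8@101]
After op 3 [order #3] limit_sell(price=101, qty=10): fills=none; bids=[-] asks=[#2:8@97 #1:8@101 #3:10@101]
After op 4 [order #4] limit_sell(price=102, qty=8): fills=none; bids=[-] asks=[#2:8@97 #1:8@101 #3:10@101 #4:8@102]
After op 5 [order #5] limit_buy(price=101, qty=1): fills=#5x#2:1@97; bids=[-] asks=[#2:7@97 #1:8@101 #3:10@101 #4:8@102]
After op 6 [order #6] limit_buy(price=100, qty=7): fills=#6x#2:7@97; bids=[-] asks=[#1:8@101 #3:10@101 #4:8@102]
After op 7 cancel(order #2): fills=none; bids=[-] asks=[#1:8@101 #3:10@101 #4:8@102]
After op 8 [order #7] limit_sell(price=103, qty=7): fills=none; bids=[-] asks=[#1:8@101 #3:10@101 #4:8@102 #7:7@103]
After op 9 [order #8] limit_buy(price=96, qty=5): fills=none; bids=[#8:5@96] asks=[#1:8@101 #3:10@101 #4:8@102 #7:7@103]

Answer: 1@97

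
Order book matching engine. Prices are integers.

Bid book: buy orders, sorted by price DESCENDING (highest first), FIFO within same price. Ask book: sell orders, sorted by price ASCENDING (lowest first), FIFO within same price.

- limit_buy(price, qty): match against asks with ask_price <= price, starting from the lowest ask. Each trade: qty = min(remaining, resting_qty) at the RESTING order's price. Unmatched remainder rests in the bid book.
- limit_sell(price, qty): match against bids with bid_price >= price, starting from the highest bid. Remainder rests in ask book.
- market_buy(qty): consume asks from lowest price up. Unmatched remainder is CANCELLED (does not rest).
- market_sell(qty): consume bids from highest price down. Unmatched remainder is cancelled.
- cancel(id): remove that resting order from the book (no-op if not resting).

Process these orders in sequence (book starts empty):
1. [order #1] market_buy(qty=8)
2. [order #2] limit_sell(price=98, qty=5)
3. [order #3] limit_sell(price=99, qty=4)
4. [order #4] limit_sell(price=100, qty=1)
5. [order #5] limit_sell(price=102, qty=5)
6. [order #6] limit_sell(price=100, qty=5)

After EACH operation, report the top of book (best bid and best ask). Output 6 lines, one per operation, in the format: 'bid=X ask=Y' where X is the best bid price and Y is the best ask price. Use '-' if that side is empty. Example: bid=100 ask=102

After op 1 [order #1] market_buy(qty=8): fills=none; bids=[-] asks=[-]
After op 2 [order #2] limit_sell(price=98, qty=5): fills=none; bids=[-] asks=[#2:5@98]
After op 3 [order #3] limit_sell(price=99, qty=4): fills=none; bids=[-] asks=[#2:5@98 #3:4@99]
After op 4 [order #4] limit_sell(price=100, qty=1): fills=none; bids=[-] asks=[#2:5@98 #3:4@99 #4:1@100]
After op 5 [order #5] limit_sell(price=102, qty=5): fills=none; bids=[-] asks=[#2:5@98 #3:4@99 #4:1@100 #5:5@102]
After op 6 [order #6] limit_sell(price=100, qty=5): fills=none; bids=[-] asks=[#2:5@98 #3:4@99 #4:1@100 #6:5@100 #5:5@102]

Answer: bid=- ask=-
bid=- ask=98
bid=- ask=98
bid=- ask=98
bid=- ask=98
bid=- ask=98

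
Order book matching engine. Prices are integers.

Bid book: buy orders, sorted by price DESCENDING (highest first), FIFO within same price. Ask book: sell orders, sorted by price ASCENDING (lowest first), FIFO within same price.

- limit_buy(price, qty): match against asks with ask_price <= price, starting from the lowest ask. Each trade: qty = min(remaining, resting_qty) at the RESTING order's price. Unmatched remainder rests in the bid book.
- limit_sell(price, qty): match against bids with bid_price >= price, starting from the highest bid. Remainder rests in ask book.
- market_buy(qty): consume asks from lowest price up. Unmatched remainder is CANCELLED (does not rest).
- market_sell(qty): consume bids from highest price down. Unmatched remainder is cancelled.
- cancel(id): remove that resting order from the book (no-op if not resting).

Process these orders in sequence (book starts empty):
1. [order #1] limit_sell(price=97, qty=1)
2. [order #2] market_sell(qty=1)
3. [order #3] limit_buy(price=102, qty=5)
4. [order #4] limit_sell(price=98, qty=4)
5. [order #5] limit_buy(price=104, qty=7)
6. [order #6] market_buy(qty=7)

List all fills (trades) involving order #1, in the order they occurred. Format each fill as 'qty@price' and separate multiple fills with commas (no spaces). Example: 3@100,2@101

Answer: 1@97

Derivation:
After op 1 [order #1] limit_sell(price=97, qty=1): fills=none; bids=[-] asks=[#1:1@97]
After op 2 [order #2] market_sell(qty=1): fills=none; bids=[-] asks=[#1:1@97]
After op 3 [order #3] limit_buy(price=102, qty=5): fills=#3x#1:1@97; bids=[#3:4@102] asks=[-]
After op 4 [order #4] limit_sell(price=98, qty=4): fills=#3x#4:4@102; bids=[-] asks=[-]
After op 5 [order #5] limit_buy(price=104, qty=7): fills=none; bids=[#5:7@104] asks=[-]
After op 6 [order #6] market_buy(qty=7): fills=none; bids=[#5:7@104] asks=[-]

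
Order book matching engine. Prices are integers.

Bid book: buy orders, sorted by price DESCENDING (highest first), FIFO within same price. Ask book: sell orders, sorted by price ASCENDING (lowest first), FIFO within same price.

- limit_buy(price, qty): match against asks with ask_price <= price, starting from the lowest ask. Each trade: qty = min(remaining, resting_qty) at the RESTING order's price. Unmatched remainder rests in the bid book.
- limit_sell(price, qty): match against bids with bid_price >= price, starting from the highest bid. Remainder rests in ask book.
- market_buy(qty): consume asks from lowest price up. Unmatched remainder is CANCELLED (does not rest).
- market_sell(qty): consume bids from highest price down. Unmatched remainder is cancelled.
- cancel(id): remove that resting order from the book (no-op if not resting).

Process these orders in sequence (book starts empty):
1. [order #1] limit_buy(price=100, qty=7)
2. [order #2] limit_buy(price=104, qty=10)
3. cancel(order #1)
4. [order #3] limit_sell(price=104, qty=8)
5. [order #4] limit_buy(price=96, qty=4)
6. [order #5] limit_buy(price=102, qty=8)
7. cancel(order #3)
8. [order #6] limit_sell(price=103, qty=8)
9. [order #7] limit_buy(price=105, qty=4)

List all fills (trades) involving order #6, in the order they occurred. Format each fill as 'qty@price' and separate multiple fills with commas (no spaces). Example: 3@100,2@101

Answer: 2@104,4@103

Derivation:
After op 1 [order #1] limit_buy(price=100, qty=7): fills=none; bids=[#1:7@100] asks=[-]
After op 2 [order #2] limit_buy(price=104, qty=10): fills=none; bids=[#2:10@104 #1:7@100] asks=[-]
After op 3 cancel(order #1): fills=none; bids=[#2:10@104] asks=[-]
After op 4 [order #3] limit_sell(price=104, qty=8): fills=#2x#3:8@104; bids=[#2:2@104] asks=[-]
After op 5 [order #4] limit_buy(price=96, qty=4): fills=none; bids=[#2:2@104 #4:4@96] asks=[-]
After op 6 [order #5] limit_buy(price=102, qty=8): fills=none; bids=[#2:2@104 #5:8@102 #4:4@96] asks=[-]
After op 7 cancel(order #3): fills=none; bids=[#2:2@104 #5:8@102 #4:4@96] asks=[-]
After op 8 [order #6] limit_sell(price=103, qty=8): fills=#2x#6:2@104; bids=[#5:8@102 #4:4@96] asks=[#6:6@103]
After op 9 [order #7] limit_buy(price=105, qty=4): fills=#7x#6:4@103; bids=[#5:8@102 #4:4@96] asks=[#6:2@103]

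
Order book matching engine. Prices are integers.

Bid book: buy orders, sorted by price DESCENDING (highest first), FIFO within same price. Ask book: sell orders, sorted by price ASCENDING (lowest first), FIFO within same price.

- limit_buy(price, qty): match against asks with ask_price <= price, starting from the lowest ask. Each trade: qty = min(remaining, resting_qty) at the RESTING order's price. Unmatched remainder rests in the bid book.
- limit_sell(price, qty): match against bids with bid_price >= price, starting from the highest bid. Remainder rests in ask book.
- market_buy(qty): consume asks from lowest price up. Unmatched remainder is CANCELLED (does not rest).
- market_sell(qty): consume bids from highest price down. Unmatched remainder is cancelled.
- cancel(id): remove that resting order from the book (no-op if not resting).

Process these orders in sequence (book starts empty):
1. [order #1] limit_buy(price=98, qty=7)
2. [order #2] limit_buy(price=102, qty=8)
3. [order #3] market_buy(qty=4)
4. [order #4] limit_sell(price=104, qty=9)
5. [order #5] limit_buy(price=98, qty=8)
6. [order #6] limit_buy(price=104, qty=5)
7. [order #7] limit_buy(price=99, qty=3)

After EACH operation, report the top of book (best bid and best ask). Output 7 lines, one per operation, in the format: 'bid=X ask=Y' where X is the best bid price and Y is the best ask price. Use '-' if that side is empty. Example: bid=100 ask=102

Answer: bid=98 ask=-
bid=102 ask=-
bid=102 ask=-
bid=102 ask=104
bid=102 ask=104
bid=102 ask=104
bid=102 ask=104

Derivation:
After op 1 [order #1] limit_buy(price=98, qty=7): fills=none; bids=[#1:7@98] asks=[-]
After op 2 [order #2] limit_buy(price=102, qty=8): fills=none; bids=[#2:8@102 #1:7@98] asks=[-]
After op 3 [order #3] market_buy(qty=4): fills=none; bids=[#2:8@102 #1:7@98] asks=[-]
After op 4 [order #4] limit_sell(price=104, qty=9): fills=none; bids=[#2:8@102 #1:7@98] asks=[#4:9@104]
After op 5 [order #5] limit_buy(price=98, qty=8): fills=none; bids=[#2:8@102 #1:7@98 #5:8@98] asks=[#4:9@104]
After op 6 [order #6] limit_buy(price=104, qty=5): fills=#6x#4:5@104; bids=[#2:8@102 #1:7@98 #5:8@98] asks=[#4:4@104]
After op 7 [order #7] limit_buy(price=99, qty=3): fills=none; bids=[#2:8@102 #7:3@99 #1:7@98 #5:8@98] asks=[#4:4@104]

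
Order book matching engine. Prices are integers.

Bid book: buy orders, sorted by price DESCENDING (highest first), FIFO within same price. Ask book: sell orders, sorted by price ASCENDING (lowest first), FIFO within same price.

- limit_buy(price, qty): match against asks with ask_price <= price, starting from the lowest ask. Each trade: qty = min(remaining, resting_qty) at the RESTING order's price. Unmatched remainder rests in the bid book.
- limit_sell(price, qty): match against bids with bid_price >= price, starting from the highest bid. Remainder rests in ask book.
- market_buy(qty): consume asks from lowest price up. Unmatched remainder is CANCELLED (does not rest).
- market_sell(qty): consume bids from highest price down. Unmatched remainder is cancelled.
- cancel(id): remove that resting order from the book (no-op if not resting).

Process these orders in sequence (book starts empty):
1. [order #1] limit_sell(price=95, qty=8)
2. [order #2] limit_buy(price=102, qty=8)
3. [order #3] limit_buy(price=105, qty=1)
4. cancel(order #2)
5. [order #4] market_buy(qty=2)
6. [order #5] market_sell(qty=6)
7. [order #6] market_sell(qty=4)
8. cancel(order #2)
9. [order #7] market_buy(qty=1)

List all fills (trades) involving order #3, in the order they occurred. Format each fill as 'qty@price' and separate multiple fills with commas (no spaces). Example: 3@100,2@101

Answer: 1@105

Derivation:
After op 1 [order #1] limit_sell(price=95, qty=8): fills=none; bids=[-] asks=[#1:8@95]
After op 2 [order #2] limit_buy(price=102, qty=8): fills=#2x#1:8@95; bids=[-] asks=[-]
After op 3 [order #3] limit_buy(price=105, qty=1): fills=none; bids=[#3:1@105] asks=[-]
After op 4 cancel(order #2): fills=none; bids=[#3:1@105] asks=[-]
After op 5 [order #4] market_buy(qty=2): fills=none; bids=[#3:1@105] asks=[-]
After op 6 [order #5] market_sell(qty=6): fills=#3x#5:1@105; bids=[-] asks=[-]
After op 7 [order #6] market_sell(qty=4): fills=none; bids=[-] asks=[-]
After op 8 cancel(order #2): fills=none; bids=[-] asks=[-]
After op 9 [order #7] market_buy(qty=1): fills=none; bids=[-] asks=[-]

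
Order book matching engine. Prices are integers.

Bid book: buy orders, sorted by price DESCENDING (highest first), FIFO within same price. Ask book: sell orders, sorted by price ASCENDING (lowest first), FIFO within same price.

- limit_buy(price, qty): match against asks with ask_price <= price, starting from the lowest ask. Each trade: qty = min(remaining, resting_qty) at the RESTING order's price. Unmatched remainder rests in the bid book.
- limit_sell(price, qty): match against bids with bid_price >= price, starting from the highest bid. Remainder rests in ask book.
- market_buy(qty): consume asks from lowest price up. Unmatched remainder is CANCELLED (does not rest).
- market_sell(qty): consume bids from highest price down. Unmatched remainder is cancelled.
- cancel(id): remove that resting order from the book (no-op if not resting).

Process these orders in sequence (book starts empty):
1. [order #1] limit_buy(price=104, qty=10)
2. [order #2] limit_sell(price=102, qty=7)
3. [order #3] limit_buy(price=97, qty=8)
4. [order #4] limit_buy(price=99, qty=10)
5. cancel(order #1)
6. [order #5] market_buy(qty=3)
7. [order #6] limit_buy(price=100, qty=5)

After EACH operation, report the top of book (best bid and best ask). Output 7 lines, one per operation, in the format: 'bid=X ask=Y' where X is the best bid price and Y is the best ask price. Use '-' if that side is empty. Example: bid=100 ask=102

Answer: bid=104 ask=-
bid=104 ask=-
bid=104 ask=-
bid=104 ask=-
bid=99 ask=-
bid=99 ask=-
bid=100 ask=-

Derivation:
After op 1 [order #1] limit_buy(price=104, qty=10): fills=none; bids=[#1:10@104] asks=[-]
After op 2 [order #2] limit_sell(price=102, qty=7): fills=#1x#2:7@104; bids=[#1:3@104] asks=[-]
After op 3 [order #3] limit_buy(price=97, qty=8): fills=none; bids=[#1:3@104 #3:8@97] asks=[-]
After op 4 [order #4] limit_buy(price=99, qty=10): fills=none; bids=[#1:3@104 #4:10@99 #3:8@97] asks=[-]
After op 5 cancel(order #1): fills=none; bids=[#4:10@99 #3:8@97] asks=[-]
After op 6 [order #5] market_buy(qty=3): fills=none; bids=[#4:10@99 #3:8@97] asks=[-]
After op 7 [order #6] limit_buy(price=100, qty=5): fills=none; bids=[#6:5@100 #4:10@99 #3:8@97] asks=[-]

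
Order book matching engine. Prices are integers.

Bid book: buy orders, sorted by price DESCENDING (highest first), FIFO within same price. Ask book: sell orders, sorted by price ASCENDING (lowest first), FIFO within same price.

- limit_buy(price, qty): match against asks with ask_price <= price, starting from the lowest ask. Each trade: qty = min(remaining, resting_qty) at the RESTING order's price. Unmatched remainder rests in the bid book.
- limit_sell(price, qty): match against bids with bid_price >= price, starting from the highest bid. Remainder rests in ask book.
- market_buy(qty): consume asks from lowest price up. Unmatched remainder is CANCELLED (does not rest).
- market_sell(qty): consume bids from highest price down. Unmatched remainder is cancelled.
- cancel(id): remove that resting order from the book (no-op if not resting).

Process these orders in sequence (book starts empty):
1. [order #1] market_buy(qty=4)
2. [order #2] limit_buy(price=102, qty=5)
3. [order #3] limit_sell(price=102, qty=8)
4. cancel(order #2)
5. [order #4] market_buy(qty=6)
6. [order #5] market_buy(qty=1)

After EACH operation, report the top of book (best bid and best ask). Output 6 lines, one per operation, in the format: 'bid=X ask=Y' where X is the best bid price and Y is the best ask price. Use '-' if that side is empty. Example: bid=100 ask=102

Answer: bid=- ask=-
bid=102 ask=-
bid=- ask=102
bid=- ask=102
bid=- ask=-
bid=- ask=-

Derivation:
After op 1 [order #1] market_buy(qty=4): fills=none; bids=[-] asks=[-]
After op 2 [order #2] limit_buy(price=102, qty=5): fills=none; bids=[#2:5@102] asks=[-]
After op 3 [order #3] limit_sell(price=102, qty=8): fills=#2x#3:5@102; bids=[-] asks=[#3:3@102]
After op 4 cancel(order #2): fills=none; bids=[-] asks=[#3:3@102]
After op 5 [order #4] market_buy(qty=6): fills=#4x#3:3@102; bids=[-] asks=[-]
After op 6 [order #5] market_buy(qty=1): fills=none; bids=[-] asks=[-]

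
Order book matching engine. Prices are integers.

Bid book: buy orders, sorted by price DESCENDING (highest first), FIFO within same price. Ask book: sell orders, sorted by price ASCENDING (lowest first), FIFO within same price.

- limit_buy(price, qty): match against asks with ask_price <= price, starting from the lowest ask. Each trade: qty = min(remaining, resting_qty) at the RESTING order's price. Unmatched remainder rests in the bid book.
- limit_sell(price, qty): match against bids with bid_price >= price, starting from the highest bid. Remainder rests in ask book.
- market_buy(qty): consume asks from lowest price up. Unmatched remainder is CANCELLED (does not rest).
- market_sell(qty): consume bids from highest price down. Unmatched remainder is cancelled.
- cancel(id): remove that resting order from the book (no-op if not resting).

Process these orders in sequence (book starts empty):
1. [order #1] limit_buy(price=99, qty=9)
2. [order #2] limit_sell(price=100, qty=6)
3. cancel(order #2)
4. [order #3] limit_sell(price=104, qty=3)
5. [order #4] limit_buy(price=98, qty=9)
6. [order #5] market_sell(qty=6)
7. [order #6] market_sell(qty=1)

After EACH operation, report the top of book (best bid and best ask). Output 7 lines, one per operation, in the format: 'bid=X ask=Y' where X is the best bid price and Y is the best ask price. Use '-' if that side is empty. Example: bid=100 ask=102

After op 1 [order #1] limit_buy(price=99, qty=9): fills=none; bids=[#1:9@99] asks=[-]
After op 2 [order #2] limit_sell(price=100, qty=6): fills=none; bids=[#1:9@99] asks=[#2:6@100]
After op 3 cancel(order #2): fills=none; bids=[#1:9@99] asks=[-]
After op 4 [order #3] limit_sell(price=104, qty=3): fills=none; bids=[#1:9@99] asks=[#3:3@104]
After op 5 [order #4] limit_buy(price=98, qty=9): fills=none; bids=[#1:9@99 #4:9@98] asks=[#3:3@104]
After op 6 [order #5] market_sell(qty=6): fills=#1x#5:6@99; bids=[#1:3@99 #4:9@98] asks=[#3:3@104]
After op 7 [order #6] market_sell(qty=1): fills=#1x#6:1@99; bids=[#1:2@99 #4:9@98] asks=[#3:3@104]

Answer: bid=99 ask=-
bid=99 ask=100
bid=99 ask=-
bid=99 ask=104
bid=99 ask=104
bid=99 ask=104
bid=99 ask=104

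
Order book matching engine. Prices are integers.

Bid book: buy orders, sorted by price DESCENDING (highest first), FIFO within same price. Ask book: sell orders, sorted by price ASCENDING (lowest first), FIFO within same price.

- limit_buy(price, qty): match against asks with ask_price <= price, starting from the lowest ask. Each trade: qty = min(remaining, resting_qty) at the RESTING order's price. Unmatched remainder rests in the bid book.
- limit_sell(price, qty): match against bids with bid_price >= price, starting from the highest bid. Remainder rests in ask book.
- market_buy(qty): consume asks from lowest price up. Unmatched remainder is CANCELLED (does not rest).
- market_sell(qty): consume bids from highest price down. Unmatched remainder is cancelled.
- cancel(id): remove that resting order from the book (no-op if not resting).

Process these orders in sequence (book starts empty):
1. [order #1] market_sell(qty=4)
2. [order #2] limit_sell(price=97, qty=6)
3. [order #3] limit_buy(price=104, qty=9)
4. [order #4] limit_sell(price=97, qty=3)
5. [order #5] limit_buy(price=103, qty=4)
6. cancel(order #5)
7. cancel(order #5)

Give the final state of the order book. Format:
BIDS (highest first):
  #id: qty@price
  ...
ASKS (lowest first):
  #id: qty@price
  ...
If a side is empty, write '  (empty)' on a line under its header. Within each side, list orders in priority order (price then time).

After op 1 [order #1] market_sell(qty=4): fills=none; bids=[-] asks=[-]
After op 2 [order #2] limit_sell(price=97, qty=6): fills=none; bids=[-] asks=[#2:6@97]
After op 3 [order #3] limit_buy(price=104, qty=9): fills=#3x#2:6@97; bids=[#3:3@104] asks=[-]
After op 4 [order #4] limit_sell(price=97, qty=3): fills=#3x#4:3@104; bids=[-] asks=[-]
After op 5 [order #5] limit_buy(price=103, qty=4): fills=none; bids=[#5:4@103] asks=[-]
After op 6 cancel(order #5): fills=none; bids=[-] asks=[-]
After op 7 cancel(order #5): fills=none; bids=[-] asks=[-]

Answer: BIDS (highest first):
  (empty)
ASKS (lowest first):
  (empty)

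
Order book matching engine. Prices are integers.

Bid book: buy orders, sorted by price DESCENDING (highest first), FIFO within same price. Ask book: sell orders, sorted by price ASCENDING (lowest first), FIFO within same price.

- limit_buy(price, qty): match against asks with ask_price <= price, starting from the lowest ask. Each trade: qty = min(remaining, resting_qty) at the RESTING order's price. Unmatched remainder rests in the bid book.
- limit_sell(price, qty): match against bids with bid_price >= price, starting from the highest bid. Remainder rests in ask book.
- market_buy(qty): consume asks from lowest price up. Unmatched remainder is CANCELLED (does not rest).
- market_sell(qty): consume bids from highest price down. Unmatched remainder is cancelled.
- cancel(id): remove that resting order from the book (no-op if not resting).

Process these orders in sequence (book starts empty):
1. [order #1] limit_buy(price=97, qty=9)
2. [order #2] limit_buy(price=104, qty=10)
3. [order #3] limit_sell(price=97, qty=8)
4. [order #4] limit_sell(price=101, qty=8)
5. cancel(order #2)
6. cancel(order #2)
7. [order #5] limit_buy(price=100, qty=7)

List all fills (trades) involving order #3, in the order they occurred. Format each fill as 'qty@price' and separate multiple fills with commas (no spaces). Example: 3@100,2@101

Answer: 8@104

Derivation:
After op 1 [order #1] limit_buy(price=97, qty=9): fills=none; bids=[#1:9@97] asks=[-]
After op 2 [order #2] limit_buy(price=104, qty=10): fills=none; bids=[#2:10@104 #1:9@97] asks=[-]
After op 3 [order #3] limit_sell(price=97, qty=8): fills=#2x#3:8@104; bids=[#2:2@104 #1:9@97] asks=[-]
After op 4 [order #4] limit_sell(price=101, qty=8): fills=#2x#4:2@104; bids=[#1:9@97] asks=[#4:6@101]
After op 5 cancel(order #2): fills=none; bids=[#1:9@97] asks=[#4:6@101]
After op 6 cancel(order #2): fills=none; bids=[#1:9@97] asks=[#4:6@101]
After op 7 [order #5] limit_buy(price=100, qty=7): fills=none; bids=[#5:7@100 #1:9@97] asks=[#4:6@101]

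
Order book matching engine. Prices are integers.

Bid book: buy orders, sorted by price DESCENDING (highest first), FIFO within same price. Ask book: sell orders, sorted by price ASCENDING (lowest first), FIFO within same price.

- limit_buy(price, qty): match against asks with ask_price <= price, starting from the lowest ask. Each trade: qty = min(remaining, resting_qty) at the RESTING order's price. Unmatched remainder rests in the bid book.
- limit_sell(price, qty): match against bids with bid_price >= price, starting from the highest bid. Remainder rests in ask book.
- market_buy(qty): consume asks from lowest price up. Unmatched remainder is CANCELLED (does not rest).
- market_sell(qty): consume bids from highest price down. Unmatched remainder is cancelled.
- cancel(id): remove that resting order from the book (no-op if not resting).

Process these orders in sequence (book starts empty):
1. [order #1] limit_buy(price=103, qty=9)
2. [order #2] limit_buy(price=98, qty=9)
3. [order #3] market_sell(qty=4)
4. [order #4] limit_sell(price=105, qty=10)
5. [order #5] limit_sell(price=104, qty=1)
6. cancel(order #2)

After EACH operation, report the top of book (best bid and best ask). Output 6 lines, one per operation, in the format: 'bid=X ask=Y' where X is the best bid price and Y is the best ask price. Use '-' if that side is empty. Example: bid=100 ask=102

Answer: bid=103 ask=-
bid=103 ask=-
bid=103 ask=-
bid=103 ask=105
bid=103 ask=104
bid=103 ask=104

Derivation:
After op 1 [order #1] limit_buy(price=103, qty=9): fills=none; bids=[#1:9@103] asks=[-]
After op 2 [order #2] limit_buy(price=98, qty=9): fills=none; bids=[#1:9@103 #2:9@98] asks=[-]
After op 3 [order #3] market_sell(qty=4): fills=#1x#3:4@103; bids=[#1:5@103 #2:9@98] asks=[-]
After op 4 [order #4] limit_sell(price=105, qty=10): fills=none; bids=[#1:5@103 #2:9@98] asks=[#4:10@105]
After op 5 [order #5] limit_sell(price=104, qty=1): fills=none; bids=[#1:5@103 #2:9@98] asks=[#5:1@104 #4:10@105]
After op 6 cancel(order #2): fills=none; bids=[#1:5@103] asks=[#5:1@104 #4:10@105]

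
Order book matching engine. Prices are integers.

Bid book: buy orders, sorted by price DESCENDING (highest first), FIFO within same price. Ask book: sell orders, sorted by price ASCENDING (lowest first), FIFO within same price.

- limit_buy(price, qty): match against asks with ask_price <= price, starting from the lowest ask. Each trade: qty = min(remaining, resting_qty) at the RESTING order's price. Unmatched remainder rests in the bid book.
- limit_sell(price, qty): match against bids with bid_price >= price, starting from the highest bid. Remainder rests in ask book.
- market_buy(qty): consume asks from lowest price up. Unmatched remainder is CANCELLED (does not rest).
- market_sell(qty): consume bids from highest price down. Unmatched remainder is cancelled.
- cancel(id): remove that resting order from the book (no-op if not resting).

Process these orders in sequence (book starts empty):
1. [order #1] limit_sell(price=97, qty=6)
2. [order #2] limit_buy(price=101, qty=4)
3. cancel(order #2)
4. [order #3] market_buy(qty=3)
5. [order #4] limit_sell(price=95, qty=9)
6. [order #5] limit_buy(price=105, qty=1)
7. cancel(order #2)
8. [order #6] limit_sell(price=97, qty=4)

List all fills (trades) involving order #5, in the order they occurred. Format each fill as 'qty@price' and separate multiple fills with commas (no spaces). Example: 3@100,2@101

Answer: 1@95

Derivation:
After op 1 [order #1] limit_sell(price=97, qty=6): fills=none; bids=[-] asks=[#1:6@97]
After op 2 [order #2] limit_buy(price=101, qty=4): fills=#2x#1:4@97; bids=[-] asks=[#1:2@97]
After op 3 cancel(order #2): fills=none; bids=[-] asks=[#1:2@97]
After op 4 [order #3] market_buy(qty=3): fills=#3x#1:2@97; bids=[-] asks=[-]
After op 5 [order #4] limit_sell(price=95, qty=9): fills=none; bids=[-] asks=[#4:9@95]
After op 6 [order #5] limit_buy(price=105, qty=1): fills=#5x#4:1@95; bids=[-] asks=[#4:8@95]
After op 7 cancel(order #2): fills=none; bids=[-] asks=[#4:8@95]
After op 8 [order #6] limit_sell(price=97, qty=4): fills=none; bids=[-] asks=[#4:8@95 #6:4@97]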